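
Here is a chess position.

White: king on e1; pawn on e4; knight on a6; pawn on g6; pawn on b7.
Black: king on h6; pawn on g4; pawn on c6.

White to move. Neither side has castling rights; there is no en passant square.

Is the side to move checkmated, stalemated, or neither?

neither

White to move; white king on e1.
In check: no.
Legal moves for White: Nb8, Nc7, Nc5, Nb4, Kf2, Ke2, Kd2, Kf1, Kd1, b8=Q, b8=R, b8=B, b8=N, g7, e5.
White has 15 legal moves and is not in check → neither.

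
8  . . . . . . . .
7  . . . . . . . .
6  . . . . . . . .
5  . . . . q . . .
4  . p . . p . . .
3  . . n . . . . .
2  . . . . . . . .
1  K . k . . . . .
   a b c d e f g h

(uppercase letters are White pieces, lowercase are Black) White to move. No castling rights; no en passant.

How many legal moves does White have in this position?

0

White to move; king on a1.
In check: no.
Legal moves: none.
Count: 0.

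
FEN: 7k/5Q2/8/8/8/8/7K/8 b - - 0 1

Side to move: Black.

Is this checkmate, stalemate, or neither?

Black to move; black king on h8.
In check: no.
King squares — g7: attacked by Qf7; h7: attacked by Qf7; g8: attacked by Qf7.
Legal moves for Black: none.
Not in check and no legal moves → stalemate.

stalemate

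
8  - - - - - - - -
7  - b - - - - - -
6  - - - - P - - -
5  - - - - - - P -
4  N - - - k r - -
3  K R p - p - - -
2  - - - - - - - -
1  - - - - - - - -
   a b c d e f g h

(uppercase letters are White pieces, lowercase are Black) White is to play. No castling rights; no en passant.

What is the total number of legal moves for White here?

White to move; king on a3.
In check: no.
Legal moves: Nb6, Nc5+, Nxc3+, Nb2, Rxb7, Rb6, Rb5, Rb4+, Rxc3, Rb2, Rb1, Kb4, Ka2, e7, g6.
Count: 15.

15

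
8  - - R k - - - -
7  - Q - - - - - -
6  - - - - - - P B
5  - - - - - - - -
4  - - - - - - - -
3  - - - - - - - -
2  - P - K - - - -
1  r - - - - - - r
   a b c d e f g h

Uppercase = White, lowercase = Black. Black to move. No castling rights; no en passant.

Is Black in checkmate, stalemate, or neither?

checkmate

Black to move; black king on d8.
In check: yes, from the white rook on c8.
King squares — c7: attacked by Qb7; d7: attacked by Qb7; e7: attacked by Qb7; c8: attacked by Qb7; e8: attacked by Rc8.
Legal moves for Black: none.
In check with no legal moves → checkmate.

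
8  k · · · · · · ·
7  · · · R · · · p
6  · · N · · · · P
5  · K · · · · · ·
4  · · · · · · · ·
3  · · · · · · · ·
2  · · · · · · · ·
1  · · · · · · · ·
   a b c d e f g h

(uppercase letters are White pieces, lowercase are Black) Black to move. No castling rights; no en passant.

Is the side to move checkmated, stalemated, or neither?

Black to move; black king on a8.
In check: no.
King squares — a7: attacked by Nc6; b7: attacked by Rd7; b8: attacked by Nc6.
Legal moves for Black: none.
Not in check and no legal moves → stalemate.

stalemate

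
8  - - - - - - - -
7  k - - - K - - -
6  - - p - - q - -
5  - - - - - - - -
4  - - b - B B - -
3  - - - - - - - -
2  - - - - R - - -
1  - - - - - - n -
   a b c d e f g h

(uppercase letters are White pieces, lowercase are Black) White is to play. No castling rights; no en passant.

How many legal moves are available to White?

White to move; king on e7.
In check: yes, from the black queen on f6.
Legal moves: Ke8, Kd7, Kxf6.
Count: 3.

3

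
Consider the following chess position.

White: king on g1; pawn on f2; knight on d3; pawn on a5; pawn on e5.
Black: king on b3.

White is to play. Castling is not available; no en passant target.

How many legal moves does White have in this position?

14

White to move; king on g1.
In check: no.
Legal moves: Nc5+, Nf4, Nb4, Nb2, Ne1, Nc1+, Kh2, Kg2, Kh1, Kf1, e6, a6, f3, f4.
Count: 14.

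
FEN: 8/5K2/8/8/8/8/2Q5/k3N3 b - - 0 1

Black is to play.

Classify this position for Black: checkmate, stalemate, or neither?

Black to move; black king on a1.
In check: no.
King squares — b1: attacked by Qc2; a2: attacked by Qc2; b2: attacked by Qc2.
Legal moves for Black: none.
Not in check and no legal moves → stalemate.

stalemate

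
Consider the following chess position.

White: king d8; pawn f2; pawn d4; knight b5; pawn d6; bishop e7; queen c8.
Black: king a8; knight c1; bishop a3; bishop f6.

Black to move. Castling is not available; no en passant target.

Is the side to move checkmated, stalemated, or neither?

checkmate

Black to move; black king on a8.
In check: yes, from the white queen on c8.
King squares — a7: attacked by Nb5; b7: attacked by Qc8; b8: attacked by Qc8.
Legal moves for Black: none.
In check with no legal moves → checkmate.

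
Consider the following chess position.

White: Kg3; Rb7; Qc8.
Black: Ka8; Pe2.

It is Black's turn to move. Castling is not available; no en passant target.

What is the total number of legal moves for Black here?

Black to move; king on a8.
In check: yes, from the white queen on c8.
Legal moves: none.
Count: 0.

0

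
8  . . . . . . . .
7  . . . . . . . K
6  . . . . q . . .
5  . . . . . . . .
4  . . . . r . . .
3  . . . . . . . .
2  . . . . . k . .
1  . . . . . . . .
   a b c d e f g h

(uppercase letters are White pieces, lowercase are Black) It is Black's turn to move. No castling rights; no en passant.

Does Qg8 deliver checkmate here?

no

After Qg8: white king on h7; in check: yes, from the black queen on g8.
White has 2 legal replies: Kxg8, Kh6.
In check but a legal move exists → not checkmate.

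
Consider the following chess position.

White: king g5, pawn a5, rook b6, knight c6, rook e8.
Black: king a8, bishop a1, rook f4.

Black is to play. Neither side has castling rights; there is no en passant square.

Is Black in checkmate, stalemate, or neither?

Black to move; black king on a8.
In check: yes, from the white rook on e8.
King squares — a7: attacked by Nc6; b7: attacked by Rb6; b8: attacked by Rb6.
Legal moves for Black: none.
In check with no legal moves → checkmate.

checkmate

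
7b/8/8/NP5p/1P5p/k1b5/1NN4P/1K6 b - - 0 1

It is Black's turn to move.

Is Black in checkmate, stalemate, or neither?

Black to move; black king on a3.
In check: yes, from the white knight on c2.
King squares — a2: attacked by Kb1; b2: attacked by Kb1; b3: attacked by Na5; a4: attacked by Nb2; b4: attacked by Nc2.
Legal moves for Black: none.
In check with no legal moves → checkmate.

checkmate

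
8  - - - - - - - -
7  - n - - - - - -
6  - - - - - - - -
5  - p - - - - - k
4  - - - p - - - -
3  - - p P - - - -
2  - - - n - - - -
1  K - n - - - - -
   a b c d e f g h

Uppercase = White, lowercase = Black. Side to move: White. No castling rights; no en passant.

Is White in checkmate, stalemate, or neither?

White to move; white king on a1.
In check: no.
King squares — b1: attacked by Nd2; a2: attacked by Nc1; b2: attacked by Pc3.
Legal moves for White: none.
Not in check and no legal moves → stalemate.

stalemate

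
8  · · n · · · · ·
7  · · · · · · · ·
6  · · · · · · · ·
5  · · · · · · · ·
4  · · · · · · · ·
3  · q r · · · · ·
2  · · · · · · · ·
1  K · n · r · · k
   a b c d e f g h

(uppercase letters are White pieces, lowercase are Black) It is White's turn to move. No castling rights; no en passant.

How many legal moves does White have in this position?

White to move; king on a1.
In check: no.
Legal moves: none.
Count: 0.

0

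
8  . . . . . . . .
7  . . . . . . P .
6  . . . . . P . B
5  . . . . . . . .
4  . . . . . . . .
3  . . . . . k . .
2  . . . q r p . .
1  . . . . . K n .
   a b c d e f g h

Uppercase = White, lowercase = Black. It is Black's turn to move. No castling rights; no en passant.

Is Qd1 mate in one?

After Qd1: white king on f1; in check: yes, from the black queen on d1.
King squares — e1: attacked by Qd1; g1: attacked by Qd1; e2: attacked by Qd1; f2: attacked by Re2; g2: attacked by Kf3.
White has no legal moves → checkmate.

yes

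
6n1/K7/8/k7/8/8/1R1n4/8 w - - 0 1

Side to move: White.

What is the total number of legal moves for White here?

White to move; king on a7.
In check: no.
Legal moves: Kb8, Ka8, Kb7, Rb8, Rb7, Rb6, Rb5+, Rb4, Rb3, Rxd2, Rc2, Ra2+, Rb1.
Count: 13.

13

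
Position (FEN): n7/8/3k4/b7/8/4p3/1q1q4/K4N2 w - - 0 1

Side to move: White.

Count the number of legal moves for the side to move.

White to move; king on a1.
In check: yes, from the black queen on b2.
Legal moves: none.
Count: 0.

0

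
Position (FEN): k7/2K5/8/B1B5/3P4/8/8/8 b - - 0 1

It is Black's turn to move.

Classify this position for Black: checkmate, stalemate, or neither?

stalemate

Black to move; black king on a8.
In check: no.
King squares — a7: attacked by Bc5; b7: attacked by Kc7; b8: attacked by Kc7.
Legal moves for Black: none.
Not in check and no legal moves → stalemate.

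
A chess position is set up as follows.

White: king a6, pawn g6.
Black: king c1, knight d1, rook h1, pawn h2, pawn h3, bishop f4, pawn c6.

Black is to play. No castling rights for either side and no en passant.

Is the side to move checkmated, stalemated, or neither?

neither

Black to move; black king on c1.
In check: no.
Legal moves for Black include: Bb8, Bc7, Bh6, Bd6, Bg5, Be5, Bg3, Be3, Bd2, Rg1, Rf1, Re1, Ne3, Nc3, Nf2, Nb2, Kd2, Kc2, ... (list truncated; more exist).
Black has legal moves and is not in check → neither.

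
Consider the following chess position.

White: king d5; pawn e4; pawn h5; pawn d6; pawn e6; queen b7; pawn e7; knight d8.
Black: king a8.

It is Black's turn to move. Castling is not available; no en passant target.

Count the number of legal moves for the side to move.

0

Black to move; king on a8.
In check: yes, from the white queen on b7.
Legal moves: none.
Count: 0.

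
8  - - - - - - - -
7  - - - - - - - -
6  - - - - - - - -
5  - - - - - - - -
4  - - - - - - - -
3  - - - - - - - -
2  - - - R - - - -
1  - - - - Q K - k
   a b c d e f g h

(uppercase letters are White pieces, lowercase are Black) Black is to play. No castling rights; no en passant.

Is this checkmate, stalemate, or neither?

Black to move; black king on h1.
In check: no.
King squares — g1: attacked by Kf1; g2: attacked by Kf1; h2: attacked by Rd2.
Legal moves for Black: none.
Not in check and no legal moves → stalemate.

stalemate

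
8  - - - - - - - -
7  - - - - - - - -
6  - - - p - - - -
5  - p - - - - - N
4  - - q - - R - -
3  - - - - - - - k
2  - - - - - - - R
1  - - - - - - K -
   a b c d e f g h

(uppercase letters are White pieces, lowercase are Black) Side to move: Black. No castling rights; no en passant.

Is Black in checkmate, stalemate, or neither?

Black to move; black king on h3.
In check: yes, from the white rook on h2.
King squares — g2: attacked by Kg1; h2: attacked by Kg1; g3: attacked by Nh5; g4: attacked by Rf4; h4: attacked by Rh2.
Legal moves for Black: none.
In check with no legal moves → checkmate.

checkmate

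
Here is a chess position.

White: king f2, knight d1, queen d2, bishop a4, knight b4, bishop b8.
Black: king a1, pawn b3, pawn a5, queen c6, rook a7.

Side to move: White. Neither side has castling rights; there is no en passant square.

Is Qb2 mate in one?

yes

After Qb2: black king on a1; in check: yes, from the white queen on b2.
King squares — b1: attacked by Qb2; a2: attacked by Qb2; b2: attacked by Nd1.
Black has no legal moves → checkmate.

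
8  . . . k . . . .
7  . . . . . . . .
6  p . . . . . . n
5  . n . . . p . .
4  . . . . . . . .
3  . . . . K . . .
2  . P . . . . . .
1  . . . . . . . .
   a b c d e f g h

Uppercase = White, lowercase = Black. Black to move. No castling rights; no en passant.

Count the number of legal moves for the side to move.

16

Black to move; king on d8.
In check: no.
Legal moves: Ke8, Kc8, Ke7, Kd7, Kc7, Ng8, Nf7, Ng4+, Nc7, Na7, Nd6, Nd4, Nc3, Na3, a5, f4+.
Count: 16.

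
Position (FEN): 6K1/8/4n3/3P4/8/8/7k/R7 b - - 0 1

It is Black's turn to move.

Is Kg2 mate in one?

After Kg2: white king on g8; in check: no.
White is not in check, so this cannot be checkmate.

no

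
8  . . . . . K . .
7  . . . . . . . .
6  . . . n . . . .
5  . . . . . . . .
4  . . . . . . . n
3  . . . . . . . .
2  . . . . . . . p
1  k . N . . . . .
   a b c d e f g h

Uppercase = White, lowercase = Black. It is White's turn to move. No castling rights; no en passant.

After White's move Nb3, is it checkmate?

no

After Nb3: black king on a1; in check: yes, from the white knight on b3.
Black has 3 legal replies: Kb2, Ka2, Kb1.
In check but a legal move exists → not checkmate.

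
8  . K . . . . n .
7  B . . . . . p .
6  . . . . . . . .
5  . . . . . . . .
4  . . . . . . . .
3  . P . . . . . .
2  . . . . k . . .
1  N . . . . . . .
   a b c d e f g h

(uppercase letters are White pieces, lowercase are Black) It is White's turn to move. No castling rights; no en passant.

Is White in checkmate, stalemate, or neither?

neither

White to move; white king on b8.
In check: no.
Legal moves for White: Kc8, Ka8, Kc7, Kb7, Bb6, Bc5, Bd4, Be3, Bf2, Bg1, Nc2, b4.
White has 12 legal moves and is not in check → neither.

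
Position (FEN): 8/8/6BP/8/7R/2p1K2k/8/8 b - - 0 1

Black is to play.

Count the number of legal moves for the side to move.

Black to move; king on h3.
In check: yes, from the white rook on h4.
Legal moves: Kxh4, Kg3, Kg2.
Count: 3.

3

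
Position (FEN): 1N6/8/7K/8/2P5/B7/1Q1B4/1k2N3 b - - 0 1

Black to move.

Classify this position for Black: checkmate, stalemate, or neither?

Black to move; black king on b1.
In check: yes, from the white queen on b2.
King squares — a1: attacked by Qb2; c1: attacked by Qb2; a2: attacked by Qb2; b2: attacked by Ba3; c2: attacked by Ne1.
Legal moves for Black: none.
In check with no legal moves → checkmate.

checkmate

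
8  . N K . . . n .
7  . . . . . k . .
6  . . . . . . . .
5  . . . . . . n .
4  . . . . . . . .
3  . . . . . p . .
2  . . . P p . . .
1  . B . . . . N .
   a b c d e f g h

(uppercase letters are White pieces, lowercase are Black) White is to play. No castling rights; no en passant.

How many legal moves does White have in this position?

White to move; king on c8.
In check: no.
Legal moves: Kd8, Kd7, Kc7, Kb7, Nd7, Nc6, Na6, Nh3, Nxf3, Nxe2, Bh7, Bg6+, Bf5, Be4, Bd3, Bc2, Ba2+, d3, d4.
Count: 19.

19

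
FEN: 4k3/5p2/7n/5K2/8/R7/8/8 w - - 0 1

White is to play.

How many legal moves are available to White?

White to move; king on f5.
In check: yes, from the black knight on h6.
Legal moves: Kf6, Kg5, Ke5, Kf4, Ke4.
Count: 5.

5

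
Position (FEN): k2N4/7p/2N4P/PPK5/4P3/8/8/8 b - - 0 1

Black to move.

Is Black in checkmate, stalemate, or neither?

stalemate

Black to move; black king on a8.
In check: no.
King squares — a7: attacked by Nc6; b7: attacked by Nd8; b8: attacked by Nc6.
Legal moves for Black: none.
Not in check and no legal moves → stalemate.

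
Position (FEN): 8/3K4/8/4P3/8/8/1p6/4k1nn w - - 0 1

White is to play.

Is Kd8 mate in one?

no

After Kd8: black king on e1; in check: no.
Black is not in check, so this cannot be checkmate.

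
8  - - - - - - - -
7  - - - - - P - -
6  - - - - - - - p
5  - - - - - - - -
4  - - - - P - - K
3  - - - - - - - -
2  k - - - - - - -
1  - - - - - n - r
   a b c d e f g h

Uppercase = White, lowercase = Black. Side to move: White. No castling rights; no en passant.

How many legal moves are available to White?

1

White to move; king on h4.
In check: yes, from the black rook on h1.
Legal moves: Kg4.
Count: 1.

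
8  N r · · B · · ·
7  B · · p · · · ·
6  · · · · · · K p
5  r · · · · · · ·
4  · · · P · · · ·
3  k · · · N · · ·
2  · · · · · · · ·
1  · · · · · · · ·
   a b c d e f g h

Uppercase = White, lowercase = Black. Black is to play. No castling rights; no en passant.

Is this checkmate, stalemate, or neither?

neither

Black to move; black king on a3.
In check: no.
Legal moves for Black include: Rxe8, Rd8, Rc8, Rxa8, Rb7, Rb6+, Rbb5, Rb4, Rb3, Rb2, Rb1, Rxa7, Ra6+, Rh5, Rg5+, Rf5, Re5, Rd5, ... (list truncated; more exist).
Black has legal moves and is not in check → neither.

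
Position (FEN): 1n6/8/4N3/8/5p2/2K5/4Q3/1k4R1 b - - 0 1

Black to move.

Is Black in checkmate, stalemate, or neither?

checkmate

Black to move; black king on b1.
In check: yes, from the white rook on g1.
King squares — a1: attacked by Rg1; c1: attacked by Rg1; a2: attacked by Qe2; b2: attacked by Qe2; c2: attacked by Qe2.
Legal moves for Black: none.
In check with no legal moves → checkmate.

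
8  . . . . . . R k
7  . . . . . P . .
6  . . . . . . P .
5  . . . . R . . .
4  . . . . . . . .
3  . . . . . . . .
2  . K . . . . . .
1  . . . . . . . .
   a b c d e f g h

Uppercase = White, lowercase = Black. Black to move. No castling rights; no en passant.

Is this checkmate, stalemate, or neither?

Black to move; black king on h8.
In check: yes, from the white rook on g8.
King squares — g7: attacked by Rg8; h7: attacked by Pg6; g8: attacked by Pf7.
Legal moves for Black: none.
In check with no legal moves → checkmate.

checkmate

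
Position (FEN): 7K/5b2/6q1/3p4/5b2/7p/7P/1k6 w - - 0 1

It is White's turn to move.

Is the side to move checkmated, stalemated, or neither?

stalemate

White to move; white king on h8.
In check: no.
King squares — g7: attacked by Qg6; h7: attacked by Qg6; g8: attacked by Qg6.
Legal moves for White: none.
Not in check and no legal moves → stalemate.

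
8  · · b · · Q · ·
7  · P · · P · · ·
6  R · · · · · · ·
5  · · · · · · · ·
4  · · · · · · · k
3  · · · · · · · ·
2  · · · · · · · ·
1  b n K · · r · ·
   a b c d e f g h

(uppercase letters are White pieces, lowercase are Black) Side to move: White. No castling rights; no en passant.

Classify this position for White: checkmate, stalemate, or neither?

White to move; white king on c1.
In check: yes, from the black rook on f1.
Legal moves for White: Kc2, Qxf1.
White is in check but has 2 legal moves → neither.

neither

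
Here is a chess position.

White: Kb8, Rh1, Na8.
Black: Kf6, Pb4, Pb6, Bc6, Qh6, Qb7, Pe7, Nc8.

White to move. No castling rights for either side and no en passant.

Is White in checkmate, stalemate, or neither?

checkmate

White to move; white king on b8.
In check: yes, from the black queen on b7.
King squares — a7: attacked by Qb7; b7: attacked by Bc6; c7: attacked by Qb7; a8: own knight; c8: attacked by Qb7.
Legal moves for White: none.
In check with no legal moves → checkmate.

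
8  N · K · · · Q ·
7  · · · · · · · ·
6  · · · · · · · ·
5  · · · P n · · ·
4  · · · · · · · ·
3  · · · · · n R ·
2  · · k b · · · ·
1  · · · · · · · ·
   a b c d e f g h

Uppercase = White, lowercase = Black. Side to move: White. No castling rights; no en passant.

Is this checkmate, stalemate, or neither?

neither

White to move; white king on c8.
In check: no.
Legal moves for White include: Qh8, Qf8, Qe8, Qd8, Qh7+, Qg7, Qf7, Qg6+, Qe6, Qg5, Qg4, Kd8, Kb8, Kc7, Kb7, Nc7, Nb6, Rg7, ... (list truncated; more exist).
White has legal moves and is not in check → neither.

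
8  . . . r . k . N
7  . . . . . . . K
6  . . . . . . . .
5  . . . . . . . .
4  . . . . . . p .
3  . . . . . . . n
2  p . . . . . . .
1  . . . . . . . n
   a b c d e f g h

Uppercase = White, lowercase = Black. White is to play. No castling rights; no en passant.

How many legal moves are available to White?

White to move; king on h7.
In check: no.
Legal moves: Nf7, Ng6+, Kh6, Kg6.
Count: 4.

4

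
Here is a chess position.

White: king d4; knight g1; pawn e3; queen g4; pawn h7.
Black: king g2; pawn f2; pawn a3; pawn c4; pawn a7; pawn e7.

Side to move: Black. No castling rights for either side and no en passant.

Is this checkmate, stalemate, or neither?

neither

Black to move; black king on g2.
In check: yes, from the white queen on g4.
King squares — f1: available; g1: attacked by Qg4; h1: available; f2: own pawn; h2: available; f3: attacked by Ng1; g3: attacked by Qg4; h3: attacked by Ng1.
Legal moves for Black: Kh2, Kh1, Kf1.
Black is in check but has 3 legal moves → neither.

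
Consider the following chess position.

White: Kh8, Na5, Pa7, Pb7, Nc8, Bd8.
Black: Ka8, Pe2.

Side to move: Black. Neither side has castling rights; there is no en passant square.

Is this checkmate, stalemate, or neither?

checkmate

Black to move; black king on a8.
In check: yes, from the white pawn on b7.
King squares — a7: attacked by Nc8; b7: attacked by Na5; b8: attacked by Pa7.
Legal moves for Black: none.
In check with no legal moves → checkmate.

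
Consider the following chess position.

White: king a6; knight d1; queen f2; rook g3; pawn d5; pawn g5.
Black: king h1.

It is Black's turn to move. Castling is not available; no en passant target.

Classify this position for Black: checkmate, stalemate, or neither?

Black to move; black king on h1.
In check: no.
King squares — g1: attacked by Qf2; g2: attacked by Qf2; h2: attacked by Qf2.
Legal moves for Black: none.
Not in check and no legal moves → stalemate.

stalemate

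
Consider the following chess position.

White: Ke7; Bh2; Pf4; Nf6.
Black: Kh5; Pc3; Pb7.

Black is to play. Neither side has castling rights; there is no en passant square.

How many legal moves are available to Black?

3

Black to move; king on h5.
In check: yes, from the white knight on f6.
Legal moves: Kh6, Kg6, Kh4.
Count: 3.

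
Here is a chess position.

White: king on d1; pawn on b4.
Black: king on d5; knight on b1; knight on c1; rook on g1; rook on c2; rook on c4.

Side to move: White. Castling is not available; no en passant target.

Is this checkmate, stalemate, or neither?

White to move; white king on d1.
In check: yes, from the black rook on g1.
King squares — c1: attacked by Rg1; e1: attacked by Rg1; c2: attacked by Rc4; d2: attacked by Nb1; e2: attacked by Nc1.
Legal moves for White: none.
In check with no legal moves → checkmate.

checkmate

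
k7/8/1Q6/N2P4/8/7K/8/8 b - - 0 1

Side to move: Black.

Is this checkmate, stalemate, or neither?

Black to move; black king on a8.
In check: no.
King squares — a7: attacked by Qb6; b7: attacked by Na5; b8: attacked by Qb6.
Legal moves for Black: none.
Not in check and no legal moves → stalemate.

stalemate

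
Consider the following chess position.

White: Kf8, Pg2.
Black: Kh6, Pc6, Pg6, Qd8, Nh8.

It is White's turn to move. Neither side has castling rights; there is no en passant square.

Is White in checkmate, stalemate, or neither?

checkmate

White to move; white king on f8.
In check: yes, from the black queen on d8.
King squares — e7: attacked by Qd8; f7: attacked by Nh8; g7: attacked by Kh6; e8: attacked by Qd8; g8: attacked by Qd8.
Legal moves for White: none.
In check with no legal moves → checkmate.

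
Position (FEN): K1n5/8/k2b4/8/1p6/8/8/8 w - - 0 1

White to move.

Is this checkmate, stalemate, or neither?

White to move; white king on a8.
In check: no.
King squares — a7: attacked by Ka6; b7: attacked by Ka6; b8: attacked by Bd6.
Legal moves for White: none.
Not in check and no legal moves → stalemate.

stalemate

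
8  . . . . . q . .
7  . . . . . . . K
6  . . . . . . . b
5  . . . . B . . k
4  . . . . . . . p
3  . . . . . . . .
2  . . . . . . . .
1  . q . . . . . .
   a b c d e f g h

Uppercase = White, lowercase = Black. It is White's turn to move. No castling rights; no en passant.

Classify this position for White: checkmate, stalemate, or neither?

checkmate

White to move; white king on h7.
In check: yes, from the black queen on b1.
King squares — g6: attacked by Qb1; h6: attacked by Kh5; g7: attacked by Bh6; g8: attacked by Qf8; h8: attacked by Qf8.
Legal moves for White: none.
In check with no legal moves → checkmate.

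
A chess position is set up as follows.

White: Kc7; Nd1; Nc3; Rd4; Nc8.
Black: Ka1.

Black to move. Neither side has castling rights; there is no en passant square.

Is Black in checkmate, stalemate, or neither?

stalemate

Black to move; black king on a1.
In check: no.
King squares — b1: attacked by Nc3; a2: attacked by Nc3; b2: attacked by Nd1.
Legal moves for Black: none.
Not in check and no legal moves → stalemate.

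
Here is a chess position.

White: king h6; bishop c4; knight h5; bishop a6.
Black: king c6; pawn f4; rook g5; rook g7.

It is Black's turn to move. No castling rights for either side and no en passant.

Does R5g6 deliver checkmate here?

yes

After R5g6: white king on h6; in check: yes, from the black rook on g6.
King squares — g5: attacked by Rg6; h5: own knight; g6: attacked by Rg7; g7: attacked by Rg6; h7: attacked by Rg7.
White has no legal moves → checkmate.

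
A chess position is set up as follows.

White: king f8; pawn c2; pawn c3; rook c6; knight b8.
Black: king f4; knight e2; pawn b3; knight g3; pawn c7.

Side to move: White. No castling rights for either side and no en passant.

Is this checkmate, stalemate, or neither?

White to move; white king on f8.
In check: no.
Legal moves for White include: Kg8, Ke8, Kg7, Kf7, Ke7, Nd7, Na6, Rxc7, Rh6, Rg6, Rf6+, Re6, Rd6, Rb6, Ra6, Rc5, Rc4+, cxb3, ... (list truncated; more exist).
White has legal moves and is not in check → neither.

neither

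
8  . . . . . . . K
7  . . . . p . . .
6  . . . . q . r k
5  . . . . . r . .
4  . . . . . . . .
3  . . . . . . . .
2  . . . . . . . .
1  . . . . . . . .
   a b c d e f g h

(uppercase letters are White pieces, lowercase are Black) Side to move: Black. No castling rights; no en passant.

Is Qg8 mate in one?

yes

After Qg8: white king on h8; in check: yes, from the black queen on g8.
King squares — g7: attacked by Rg6; h7: attacked by Kh6; g8: attacked by Rg6.
White has no legal moves → checkmate.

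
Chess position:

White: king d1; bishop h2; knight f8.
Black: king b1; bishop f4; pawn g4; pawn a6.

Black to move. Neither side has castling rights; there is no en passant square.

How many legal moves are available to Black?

16

Black to move; king on b1.
In check: no.
Legal moves: Bb8, Bc7, Bh6, Bd6, Bg5, Be5, Bg3, Be3, Bxh2, Bd2, Bc1, Kb2, Ka2, Ka1, a5, g3.
Count: 16.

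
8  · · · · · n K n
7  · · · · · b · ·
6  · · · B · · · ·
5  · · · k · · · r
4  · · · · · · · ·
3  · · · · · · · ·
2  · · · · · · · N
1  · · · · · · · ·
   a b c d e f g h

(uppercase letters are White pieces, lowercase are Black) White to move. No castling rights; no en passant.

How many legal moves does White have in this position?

White to move; king on g8.
In check: yes, from the black bishop on f7.
Legal moves: Kxf8, Kg7.
Count: 2.

2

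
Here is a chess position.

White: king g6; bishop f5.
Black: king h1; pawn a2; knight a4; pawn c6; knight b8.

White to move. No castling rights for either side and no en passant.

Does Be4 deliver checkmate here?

After Be4: black king on h1; in check: yes, from the white bishop on e4.
Black has 2 legal replies: Kh2, Kg1.
In check but a legal move exists → not checkmate.

no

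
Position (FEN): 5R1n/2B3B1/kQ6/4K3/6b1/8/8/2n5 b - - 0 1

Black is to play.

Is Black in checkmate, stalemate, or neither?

checkmate

Black to move; black king on a6.
In check: yes, from the white queen on b6.
King squares — a5: attacked by Qb6; b5: attacked by Qb6; b6: attacked by Bc7; a7: attacked by Qb6; b7: attacked by Qb6.
Legal moves for Black: none.
In check with no legal moves → checkmate.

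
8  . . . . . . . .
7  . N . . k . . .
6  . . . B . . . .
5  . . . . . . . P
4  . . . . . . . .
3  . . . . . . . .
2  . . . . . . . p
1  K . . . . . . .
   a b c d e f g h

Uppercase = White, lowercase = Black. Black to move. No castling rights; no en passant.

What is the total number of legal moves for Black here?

5

Black to move; king on e7.
In check: yes, from the white bishop on d6.
Legal moves: Ke8, Kf7, Kd7, Kf6, Ke6.
Count: 5.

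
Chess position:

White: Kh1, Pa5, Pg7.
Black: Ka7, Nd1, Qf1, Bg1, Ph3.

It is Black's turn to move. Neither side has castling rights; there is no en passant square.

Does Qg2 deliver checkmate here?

After Qg2: white king on h1; in check: yes, from the black queen on g2.
King squares — g1: attacked by Qg2; g2: attacked by Ph3; h2: attacked by Bg1.
White has no legal moves → checkmate.

yes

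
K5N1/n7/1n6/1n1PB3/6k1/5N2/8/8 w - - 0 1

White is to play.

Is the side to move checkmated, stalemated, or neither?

White to move; white king on a8.
In check: yes, from the black knight on b6.
Legal moves for White: Kb8, Kb7.
White is in check but has 2 legal moves → neither.

neither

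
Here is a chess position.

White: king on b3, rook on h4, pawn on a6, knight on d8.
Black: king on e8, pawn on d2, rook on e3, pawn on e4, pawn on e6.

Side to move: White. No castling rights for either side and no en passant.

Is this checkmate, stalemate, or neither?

neither

White to move; white king on b3.
In check: yes, from the black rook on e3.
King squares — a2: available; b2: available; c2: available; a3: attacked by Re3; c3: attacked by Re3; a4: available; b4: available; c4: available.
Legal moves for White: Kc4, Kb4, Ka4, Kc2, Kb2, Ka2.
White is in check but has 6 legal moves → neither.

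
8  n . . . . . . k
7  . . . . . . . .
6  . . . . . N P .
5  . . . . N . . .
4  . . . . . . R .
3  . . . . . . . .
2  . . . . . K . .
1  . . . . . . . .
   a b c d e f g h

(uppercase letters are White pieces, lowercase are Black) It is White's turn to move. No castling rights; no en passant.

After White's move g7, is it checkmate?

yes

After g7: black king on h8; in check: yes, from the white pawn on g7.
King squares — g7: attacked by Rg4; h7: attacked by Nf6; g8: attacked by Nf6.
Black has no legal moves → checkmate.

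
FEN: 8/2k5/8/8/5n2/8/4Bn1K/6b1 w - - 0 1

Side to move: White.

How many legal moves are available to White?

White to move; king on h2.
In check: yes, from the black bishop on g1.
Legal moves: Kg3, Kxg1.
Count: 2.

2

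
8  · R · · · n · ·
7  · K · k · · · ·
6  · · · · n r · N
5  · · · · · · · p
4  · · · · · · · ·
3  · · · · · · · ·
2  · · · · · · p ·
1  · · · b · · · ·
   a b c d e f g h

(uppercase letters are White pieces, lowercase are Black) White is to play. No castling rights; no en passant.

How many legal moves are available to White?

White to move; king on b7.
In check: no.
Legal moves: Rxf8, Re8, Rd8+, Rc8, Ra8, Ka8, Ka7, Kb6, Ka6, Ng8, Nf7, Nf5, Ng4.
Count: 13.

13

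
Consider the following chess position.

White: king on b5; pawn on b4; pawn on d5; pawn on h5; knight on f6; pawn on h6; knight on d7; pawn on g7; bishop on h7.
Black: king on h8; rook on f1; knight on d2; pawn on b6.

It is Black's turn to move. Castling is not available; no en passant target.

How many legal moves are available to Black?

0

Black to move; king on h8.
In check: yes, from the white pawn on g7.
Legal moves: none.
Count: 0.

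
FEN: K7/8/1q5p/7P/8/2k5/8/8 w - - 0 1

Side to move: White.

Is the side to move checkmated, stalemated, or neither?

White to move; white king on a8.
In check: no.
King squares — a7: attacked by Qb6; b7: attacked by Qb6; b8: attacked by Qb6.
Legal moves for White: none.
Not in check and no legal moves → stalemate.

stalemate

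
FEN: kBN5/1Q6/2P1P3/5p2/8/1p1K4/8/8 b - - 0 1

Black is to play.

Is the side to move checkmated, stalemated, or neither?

checkmate

Black to move; black king on a8.
In check: yes, from the white queen on b7.
King squares — a7: attacked by Qb7; b7: attacked by Pc6; b8: attacked by Qb7.
Legal moves for Black: none.
In check with no legal moves → checkmate.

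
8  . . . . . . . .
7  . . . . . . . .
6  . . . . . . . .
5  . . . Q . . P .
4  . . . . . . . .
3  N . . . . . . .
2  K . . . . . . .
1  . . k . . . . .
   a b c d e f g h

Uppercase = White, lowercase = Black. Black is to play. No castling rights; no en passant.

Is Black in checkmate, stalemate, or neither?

stalemate

Black to move; black king on c1.
In check: no.
King squares — b1: attacked by Ka2; d1: attacked by Qd5; b2: attacked by Ka2; c2: attacked by Na3; d2: attacked by Qd5.
Legal moves for Black: none.
Not in check and no legal moves → stalemate.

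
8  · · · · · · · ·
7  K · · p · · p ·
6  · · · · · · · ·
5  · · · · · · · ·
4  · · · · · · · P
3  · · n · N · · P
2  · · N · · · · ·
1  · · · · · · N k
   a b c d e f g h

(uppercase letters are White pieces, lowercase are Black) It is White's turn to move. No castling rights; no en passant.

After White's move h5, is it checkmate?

After h5: black king on h1; in check: no.
Black is not in check, so this cannot be checkmate.

no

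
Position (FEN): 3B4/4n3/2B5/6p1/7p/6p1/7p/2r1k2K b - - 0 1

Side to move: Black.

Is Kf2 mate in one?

yes

After Kf2: white king on h1; in check: yes, from the black rook on c1.
King squares — g1: attacked by Rc1; g2: attacked by Kf2; h2: attacked by Pg3.
White has no legal moves → checkmate.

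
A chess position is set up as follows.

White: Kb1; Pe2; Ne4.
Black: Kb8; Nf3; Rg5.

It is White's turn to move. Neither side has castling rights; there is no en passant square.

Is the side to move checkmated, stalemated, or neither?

White to move; white king on b1.
In check: no.
Legal moves for White: Nf6, Nd6, Nxg5, Nc5, Ng3, Nc3, Nf2, Nd2, Kc2, Kb2, Ka2, Kc1, Ka1, exf3, e3.
White has 15 legal moves and is not in check → neither.

neither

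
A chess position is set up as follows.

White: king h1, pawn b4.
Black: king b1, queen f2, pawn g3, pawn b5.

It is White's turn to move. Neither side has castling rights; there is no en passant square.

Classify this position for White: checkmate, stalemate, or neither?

White to move; white king on h1.
In check: no.
King squares — g1: attacked by Qf2; g2: attacked by Qf2; h2: attacked by Qf2.
Legal moves for White: none.
Not in check and no legal moves → stalemate.

stalemate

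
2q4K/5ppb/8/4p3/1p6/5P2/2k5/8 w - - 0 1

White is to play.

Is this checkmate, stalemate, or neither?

neither

White to move; white king on h8.
In check: yes, from the black queen on c8.
Legal moves for White: Kxh7, Kxg7.
White is in check but has 2 legal moves → neither.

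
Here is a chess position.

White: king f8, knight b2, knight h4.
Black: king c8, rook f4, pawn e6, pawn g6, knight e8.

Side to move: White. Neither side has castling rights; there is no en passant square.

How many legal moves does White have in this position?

White to move; king on f8.
In check: yes, from the black rook on f4.
Legal moves: Kg8, Kxe8, Ke7, Nf5.
Count: 4.

4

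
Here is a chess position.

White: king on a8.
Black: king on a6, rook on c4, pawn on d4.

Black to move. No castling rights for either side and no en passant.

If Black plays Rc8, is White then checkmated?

After Rc8: white king on a8; in check: yes, from the black rook on c8.
King squares — a7: attacked by Ka6; b7: attacked by Ka6; b8: attacked by Rc8.
White has no legal moves → checkmate.

yes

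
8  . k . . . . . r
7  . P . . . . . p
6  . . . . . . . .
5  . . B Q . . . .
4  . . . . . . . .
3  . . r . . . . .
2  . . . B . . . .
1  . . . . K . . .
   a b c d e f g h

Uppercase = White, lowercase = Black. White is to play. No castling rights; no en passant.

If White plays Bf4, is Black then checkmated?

yes

After Bf4: black king on b8; in check: yes, from the white bishop on f4.
King squares — a7: attacked by Bc5; b7: attacked by Qd5; c7: attacked by Bf4; a8: attacked by Pb7; c8: attacked by Pb7.
Black has no legal moves → checkmate.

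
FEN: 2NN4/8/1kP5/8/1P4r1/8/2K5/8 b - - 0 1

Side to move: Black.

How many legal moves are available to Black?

Black to move; king on b6.
In check: yes, from the white knight on c8.
Legal moves: Kc7, Ka6, Kb5.
Count: 3.

3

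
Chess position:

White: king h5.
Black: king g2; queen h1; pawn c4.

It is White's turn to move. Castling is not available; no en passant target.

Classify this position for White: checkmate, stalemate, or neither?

White to move; white king on h5.
In check: yes, from the black queen on h1.
King squares — g4: available; h4: attacked by Qh1; g5: available; g6: available; h6: attacked by Qh1.
Legal moves for White: Kg6, Kg5, Kg4.
White is in check but has 3 legal moves → neither.

neither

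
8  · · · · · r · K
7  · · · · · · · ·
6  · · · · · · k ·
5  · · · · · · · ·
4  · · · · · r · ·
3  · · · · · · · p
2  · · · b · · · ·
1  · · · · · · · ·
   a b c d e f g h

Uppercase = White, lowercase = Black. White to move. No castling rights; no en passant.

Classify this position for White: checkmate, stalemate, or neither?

checkmate

White to move; white king on h8.
In check: yes, from the black rook on f8.
King squares — g7: attacked by Kg6; h7: attacked by Kg6; g8: attacked by Rf8.
Legal moves for White: none.
In check with no legal moves → checkmate.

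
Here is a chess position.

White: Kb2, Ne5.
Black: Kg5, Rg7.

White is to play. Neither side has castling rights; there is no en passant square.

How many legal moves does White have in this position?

White to move; king on b2.
In check: no.
Legal moves: Nf7+, Nd7, Ng6, Nc6, Ng4, Nc4, Nf3+, Nd3, Kc3, Kb3, Ka3, Kc2, Ka2, Kc1, Kb1, Ka1.
Count: 16.

16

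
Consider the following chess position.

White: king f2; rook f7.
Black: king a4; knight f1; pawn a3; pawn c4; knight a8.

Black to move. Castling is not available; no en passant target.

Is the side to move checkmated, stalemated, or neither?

Black to move; black king on a4.
In check: no.
Legal moves for Black: Nc7, Nb6, Kb5, Ka5, Kb4, Kb3, Ng3, Ne3, Nh2, Nd2, c3, a2.
Black has 12 legal moves and is not in check → neither.

neither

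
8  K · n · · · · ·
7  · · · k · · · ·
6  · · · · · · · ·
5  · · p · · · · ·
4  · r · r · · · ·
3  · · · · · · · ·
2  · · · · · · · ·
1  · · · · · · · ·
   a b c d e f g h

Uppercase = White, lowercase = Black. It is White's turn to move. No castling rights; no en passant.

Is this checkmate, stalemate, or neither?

White to move; white king on a8.
In check: no.
King squares — a7: attacked by Nc8; b7: attacked by Rb4; b8: attacked by Rb4.
Legal moves for White: none.
Not in check and no legal moves → stalemate.

stalemate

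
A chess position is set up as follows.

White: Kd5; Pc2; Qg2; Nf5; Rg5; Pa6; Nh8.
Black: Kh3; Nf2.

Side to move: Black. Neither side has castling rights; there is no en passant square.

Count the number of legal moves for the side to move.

Black to move; king on h3.
In check: yes, from the white queen on g2.
Legal moves: none.
Count: 0.

0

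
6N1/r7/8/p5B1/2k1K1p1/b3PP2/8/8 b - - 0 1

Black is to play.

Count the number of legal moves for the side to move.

Black to move; king on c4.
In check: no.
Legal moves: Ra8, Rh7, Rg7, Rf7, Re7+, Rd7, Rc7, Rb7, Ra6, Kc5, Kb5, Kb4, Kc3, Kb3, Bf8, Be7, Bd6, Bc5, Bb4, Bb2, Bc1, gxf3, a4, g3.
Count: 24.

24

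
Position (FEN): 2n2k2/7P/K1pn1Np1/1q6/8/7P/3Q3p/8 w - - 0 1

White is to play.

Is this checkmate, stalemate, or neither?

White to move; white king on a6.
In check: yes, from the black queen on b5.
King squares — a5: attacked by Qb5; b5: attacked by Pc6; b6: attacked by Qb5; a7: attacked by Nc8; b7: attacked by Qb5.
Legal moves for White: none.
In check with no legal moves → checkmate.

checkmate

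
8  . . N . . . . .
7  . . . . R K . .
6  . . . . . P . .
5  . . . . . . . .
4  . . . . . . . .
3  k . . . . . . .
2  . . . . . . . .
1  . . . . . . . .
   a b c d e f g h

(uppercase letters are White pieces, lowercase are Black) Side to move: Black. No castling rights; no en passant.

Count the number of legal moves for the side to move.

Black to move; king on a3.
In check: no.
Legal moves: Kb4, Ka4, Kb3, Kb2, Ka2.
Count: 5.

5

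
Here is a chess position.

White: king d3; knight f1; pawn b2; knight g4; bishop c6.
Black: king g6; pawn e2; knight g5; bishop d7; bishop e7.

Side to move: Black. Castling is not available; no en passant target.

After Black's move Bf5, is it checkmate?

After Bf5: white king on d3; in check: yes, from the black bishop on f5.
White has 7 legal replies: Kd4, Kc4, Ke3, Kc3, Kxe2, Kd2, Be4.
In check but a legal move exists → not checkmate.

no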